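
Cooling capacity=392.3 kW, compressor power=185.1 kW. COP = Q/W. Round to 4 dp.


COP = 392.3 / 185.1 = 2.1194

2.1194


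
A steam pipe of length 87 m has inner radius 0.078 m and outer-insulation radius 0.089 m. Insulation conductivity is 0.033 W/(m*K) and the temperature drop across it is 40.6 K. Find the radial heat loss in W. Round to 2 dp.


Q = 2*pi*0.033*87*40.6/ln(0.089/0.078) = 5551.41 W

5551.41 W


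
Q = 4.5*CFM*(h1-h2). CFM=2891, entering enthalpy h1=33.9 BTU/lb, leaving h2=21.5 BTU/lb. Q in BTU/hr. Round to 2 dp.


Q = 4.5 * 2891 * (33.9 - 21.5) = 161317.80 BTU/hr

161317.80 BTU/hr


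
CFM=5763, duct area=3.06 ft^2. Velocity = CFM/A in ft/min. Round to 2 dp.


V = 5763 / 3.06 = 1883.33 ft/min

1883.33 ft/min


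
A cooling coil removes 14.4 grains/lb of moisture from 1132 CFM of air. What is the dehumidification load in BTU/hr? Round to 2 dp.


Q = 0.68 * 1132 * 14.4 = 11084.54 BTU/hr

11084.54 BTU/hr


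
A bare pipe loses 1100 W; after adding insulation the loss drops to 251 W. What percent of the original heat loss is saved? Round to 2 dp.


Savings = ((1100-251)/1100)*100 = 77.18 %

77.18 %


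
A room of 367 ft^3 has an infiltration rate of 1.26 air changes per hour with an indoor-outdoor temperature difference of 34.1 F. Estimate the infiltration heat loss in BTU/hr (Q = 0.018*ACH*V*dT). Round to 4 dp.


Q = 0.018 * 1.26 * 367 * 34.1 = 283.8334 BTU/hr

283.8334 BTU/hr


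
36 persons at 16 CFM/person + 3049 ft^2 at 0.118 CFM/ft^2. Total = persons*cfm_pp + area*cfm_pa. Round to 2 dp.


Total = 36*16 + 3049*0.118 = 935.78 CFM

935.78 CFM


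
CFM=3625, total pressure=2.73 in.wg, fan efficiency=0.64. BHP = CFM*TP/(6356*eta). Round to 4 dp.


BHP = 3625 * 2.73 / (6356 * 0.64) = 2.4328 hp

2.4328 hp


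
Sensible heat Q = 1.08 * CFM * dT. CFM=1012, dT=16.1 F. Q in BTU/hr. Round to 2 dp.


Q = 1.08 * 1012 * 16.1 = 17596.66 BTU/hr

17596.66 BTU/hr


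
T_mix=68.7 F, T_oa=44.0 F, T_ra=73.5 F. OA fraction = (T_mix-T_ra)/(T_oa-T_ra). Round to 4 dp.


frac = (68.7 - 73.5) / (44.0 - 73.5) = 0.1627

0.1627


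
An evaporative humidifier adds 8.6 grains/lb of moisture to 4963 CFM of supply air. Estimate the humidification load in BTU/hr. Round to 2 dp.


Q = 0.68 * 4963 * 8.6 = 29023.62 BTU/hr

29023.62 BTU/hr


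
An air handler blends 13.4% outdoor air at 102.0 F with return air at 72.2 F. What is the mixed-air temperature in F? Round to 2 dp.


T_mix = 72.2 + (13.4/100)*(102.0-72.2) = 76.19 F

76.19 F


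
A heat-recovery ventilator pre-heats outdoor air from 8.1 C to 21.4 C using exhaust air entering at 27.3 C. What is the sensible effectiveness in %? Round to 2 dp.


eff = (21.4-8.1)/(27.3-8.1)*100 = 69.27 %

69.27 %


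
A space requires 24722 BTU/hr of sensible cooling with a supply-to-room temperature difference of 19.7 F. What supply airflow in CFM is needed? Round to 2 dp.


CFM = 24722 / (1.08 * 19.7) = 1161.97

1161.97 CFM


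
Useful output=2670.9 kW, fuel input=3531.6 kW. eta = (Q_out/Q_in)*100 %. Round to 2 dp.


eta = (2670.9/3531.6)*100 = 75.63 %

75.63 %


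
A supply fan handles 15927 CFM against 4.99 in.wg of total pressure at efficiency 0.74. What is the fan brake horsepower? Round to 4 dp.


BHP = 15927 * 4.99 / (6356 * 0.74) = 16.8974 hp

16.8974 hp


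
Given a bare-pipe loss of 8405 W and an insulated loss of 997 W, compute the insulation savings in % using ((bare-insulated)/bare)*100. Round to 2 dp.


Savings = ((8405-997)/8405)*100 = 88.14 %

88.14 %


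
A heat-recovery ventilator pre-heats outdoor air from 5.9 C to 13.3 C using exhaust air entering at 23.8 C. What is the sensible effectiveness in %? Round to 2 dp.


eff = (13.3-5.9)/(23.8-5.9)*100 = 41.34 %

41.34 %


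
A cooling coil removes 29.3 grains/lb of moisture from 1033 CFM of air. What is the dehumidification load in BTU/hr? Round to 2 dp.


Q = 0.68 * 1033 * 29.3 = 20581.49 BTU/hr

20581.49 BTU/hr


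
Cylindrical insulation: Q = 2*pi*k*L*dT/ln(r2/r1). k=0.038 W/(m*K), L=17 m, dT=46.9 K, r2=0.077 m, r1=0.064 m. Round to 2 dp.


Q = 2*pi*0.038*17*46.9/ln(0.077/0.064) = 1029.43 W

1029.43 W


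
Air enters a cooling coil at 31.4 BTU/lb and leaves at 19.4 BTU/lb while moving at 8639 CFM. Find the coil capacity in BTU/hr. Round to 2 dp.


Q = 4.5 * 8639 * (31.4 - 19.4) = 466506.00 BTU/hr

466506.00 BTU/hr


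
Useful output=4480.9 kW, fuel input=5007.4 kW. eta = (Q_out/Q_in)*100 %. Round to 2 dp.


eta = (4480.9/5007.4)*100 = 89.49 %

89.49 %


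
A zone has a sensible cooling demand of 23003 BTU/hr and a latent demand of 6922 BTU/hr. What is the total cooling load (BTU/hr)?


Qt = 23003 + 6922 = 29925 BTU/hr

29925 BTU/hr


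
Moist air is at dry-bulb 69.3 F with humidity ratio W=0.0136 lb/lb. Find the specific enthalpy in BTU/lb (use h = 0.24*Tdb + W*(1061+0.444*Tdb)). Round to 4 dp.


h = 0.24*69.3 + 0.0136*(1061+0.444*69.3) = 31.4801 BTU/lb

31.4801 BTU/lb


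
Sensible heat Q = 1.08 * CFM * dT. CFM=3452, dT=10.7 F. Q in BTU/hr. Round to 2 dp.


Q = 1.08 * 3452 * 10.7 = 39891.31 BTU/hr

39891.31 BTU/hr


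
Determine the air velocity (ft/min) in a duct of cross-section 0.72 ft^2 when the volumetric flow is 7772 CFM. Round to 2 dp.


V = 7772 / 0.72 = 10794.44 ft/min

10794.44 ft/min


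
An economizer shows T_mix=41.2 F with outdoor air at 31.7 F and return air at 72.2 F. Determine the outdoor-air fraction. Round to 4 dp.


frac = (41.2 - 72.2) / (31.7 - 72.2) = 0.7654

0.7654


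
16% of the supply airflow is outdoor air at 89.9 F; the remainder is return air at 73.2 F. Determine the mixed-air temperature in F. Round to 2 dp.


T_mix = 0.16*89.9 + 0.84*73.2 = 75.87 F

75.87 F


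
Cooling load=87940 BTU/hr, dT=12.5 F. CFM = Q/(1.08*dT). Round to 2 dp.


CFM = 87940 / (1.08 * 12.5) = 6514.07

6514.07 CFM


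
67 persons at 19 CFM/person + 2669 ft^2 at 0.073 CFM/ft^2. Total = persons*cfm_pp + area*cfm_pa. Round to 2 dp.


Total = 67*19 + 2669*0.073 = 1467.84 CFM

1467.84 CFM


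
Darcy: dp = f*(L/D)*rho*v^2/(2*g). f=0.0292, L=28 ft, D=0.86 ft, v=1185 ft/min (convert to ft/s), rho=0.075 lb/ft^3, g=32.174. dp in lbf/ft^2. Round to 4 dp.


v_fps = 1185/60 = 19.75 ft/s
dp = 0.0292*(28/0.86)*0.075*19.75^2/(2*32.174) = 0.4322 lbf/ft^2

0.4322 lbf/ft^2


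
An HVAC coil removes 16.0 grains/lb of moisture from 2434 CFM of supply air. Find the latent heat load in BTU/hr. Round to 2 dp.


Q = 0.68 * 2434 * 16.0 = 26481.92 BTU/hr

26481.92 BTU/hr


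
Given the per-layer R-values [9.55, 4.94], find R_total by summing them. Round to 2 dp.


R_total = 9.55 + 4.94 = 14.49

14.49


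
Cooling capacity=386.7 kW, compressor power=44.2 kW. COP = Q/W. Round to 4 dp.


COP = 386.7 / 44.2 = 8.7489

8.7489


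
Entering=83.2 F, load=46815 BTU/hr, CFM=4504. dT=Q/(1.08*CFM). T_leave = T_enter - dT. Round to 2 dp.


dT = 46815/(1.08*4504) = 9.6242
T_leave = 83.2 - 9.6242 = 73.58 F

73.58 F


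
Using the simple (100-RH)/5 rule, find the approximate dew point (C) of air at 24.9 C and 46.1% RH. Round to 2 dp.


Td = 24.9 - (100-46.1)/5 = 14.12 C

14.12 C


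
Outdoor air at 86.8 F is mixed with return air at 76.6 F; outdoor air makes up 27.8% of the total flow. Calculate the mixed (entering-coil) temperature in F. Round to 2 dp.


T_mix = 76.6 + (27.8/100)*(86.8-76.6) = 79.44 F

79.44 F


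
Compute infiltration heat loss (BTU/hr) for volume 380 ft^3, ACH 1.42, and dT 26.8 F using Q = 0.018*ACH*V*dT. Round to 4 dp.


Q = 0.018 * 1.42 * 380 * 26.8 = 260.3030 BTU/hr

260.3030 BTU/hr


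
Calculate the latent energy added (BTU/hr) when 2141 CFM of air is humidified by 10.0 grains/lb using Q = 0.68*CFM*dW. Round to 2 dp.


Q = 0.68 * 2141 * 10.0 = 14558.80 BTU/hr

14558.80 BTU/hr


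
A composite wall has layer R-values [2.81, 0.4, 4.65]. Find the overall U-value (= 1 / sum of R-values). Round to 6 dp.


R_total = 2.81 + 0.4 + 4.65 = 7.86
U = 1/7.86 = 0.127226

0.127226


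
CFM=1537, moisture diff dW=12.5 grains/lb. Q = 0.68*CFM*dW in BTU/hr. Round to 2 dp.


Q = 0.68 * 1537 * 12.5 = 13064.50 BTU/hr

13064.50 BTU/hr


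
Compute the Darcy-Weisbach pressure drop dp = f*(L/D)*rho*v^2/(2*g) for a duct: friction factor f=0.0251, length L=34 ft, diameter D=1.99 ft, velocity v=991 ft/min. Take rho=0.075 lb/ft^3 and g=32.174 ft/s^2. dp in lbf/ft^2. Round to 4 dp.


v_fps = 991/60 = 16.5167 ft/s
dp = 0.0251*(34/1.99)*0.075*16.5167^2/(2*32.174) = 0.1364 lbf/ft^2

0.1364 lbf/ft^2


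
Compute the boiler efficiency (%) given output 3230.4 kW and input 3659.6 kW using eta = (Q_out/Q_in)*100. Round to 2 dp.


eta = (3230.4/3659.6)*100 = 88.27 %

88.27 %


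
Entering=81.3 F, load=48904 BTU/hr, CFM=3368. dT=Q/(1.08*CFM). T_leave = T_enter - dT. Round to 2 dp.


dT = 48904/(1.08*3368) = 13.4446
T_leave = 81.3 - 13.4446 = 67.86 F

67.86 F


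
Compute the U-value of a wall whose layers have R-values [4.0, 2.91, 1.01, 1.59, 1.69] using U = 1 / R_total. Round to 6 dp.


R_total = 4.0 + 2.91 + 1.01 + 1.59 + 1.69 = 11.20
U = 1/11.20 = 0.089286

0.089286


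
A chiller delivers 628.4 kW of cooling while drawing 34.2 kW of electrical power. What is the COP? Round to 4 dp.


COP = 628.4 / 34.2 = 18.3743

18.3743


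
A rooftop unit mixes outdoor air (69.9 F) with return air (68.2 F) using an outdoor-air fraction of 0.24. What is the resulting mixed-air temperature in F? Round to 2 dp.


T_mix = 0.24*69.9 + 0.76*68.2 = 68.61 F

68.61 F


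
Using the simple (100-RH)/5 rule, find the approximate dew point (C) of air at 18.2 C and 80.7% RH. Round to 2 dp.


Td = 18.2 - (100-80.7)/5 = 14.34 C

14.34 C


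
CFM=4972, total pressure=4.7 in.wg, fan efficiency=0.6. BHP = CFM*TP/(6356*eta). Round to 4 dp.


BHP = 4972 * 4.7 / (6356 * 0.6) = 6.1276 hp

6.1276 hp


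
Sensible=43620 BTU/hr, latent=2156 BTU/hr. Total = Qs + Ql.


Qt = 43620 + 2156 = 45776 BTU/hr

45776 BTU/hr


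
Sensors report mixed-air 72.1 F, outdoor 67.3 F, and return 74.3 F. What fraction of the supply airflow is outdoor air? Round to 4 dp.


frac = (72.1 - 74.3) / (67.3 - 74.3) = 0.3143

0.3143


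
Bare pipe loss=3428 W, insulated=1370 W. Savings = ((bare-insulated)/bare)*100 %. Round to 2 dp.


Savings = ((3428-1370)/3428)*100 = 60.04 %

60.04 %


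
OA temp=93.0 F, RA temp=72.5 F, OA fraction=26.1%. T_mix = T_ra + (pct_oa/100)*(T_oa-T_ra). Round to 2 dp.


T_mix = 72.5 + (26.1/100)*(93.0-72.5) = 77.85 F

77.85 F


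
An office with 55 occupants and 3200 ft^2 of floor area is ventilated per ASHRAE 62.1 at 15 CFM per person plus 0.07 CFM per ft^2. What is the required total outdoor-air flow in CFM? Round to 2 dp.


Total = 55*15 + 3200*0.07 = 1049.00 CFM

1049.00 CFM


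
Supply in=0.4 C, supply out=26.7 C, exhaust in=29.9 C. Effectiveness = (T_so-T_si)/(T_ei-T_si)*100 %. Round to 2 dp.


eff = (26.7-0.4)/(29.9-0.4)*100 = 89.15 %

89.15 %


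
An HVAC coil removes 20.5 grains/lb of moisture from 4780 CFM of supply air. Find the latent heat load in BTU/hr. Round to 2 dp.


Q = 0.68 * 4780 * 20.5 = 66633.20 BTU/hr

66633.20 BTU/hr


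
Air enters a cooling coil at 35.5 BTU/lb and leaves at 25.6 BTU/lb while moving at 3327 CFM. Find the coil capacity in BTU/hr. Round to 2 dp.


Q = 4.5 * 3327 * (35.5 - 25.6) = 148217.85 BTU/hr

148217.85 BTU/hr


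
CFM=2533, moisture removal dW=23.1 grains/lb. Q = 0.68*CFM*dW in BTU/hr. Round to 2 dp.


Q = 0.68 * 2533 * 23.1 = 39788.36 BTU/hr

39788.36 BTU/hr


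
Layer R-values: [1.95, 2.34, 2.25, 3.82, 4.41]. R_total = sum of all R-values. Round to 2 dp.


R_total = 1.95 + 2.34 + 2.25 + 3.82 + 4.41 = 14.77

14.77


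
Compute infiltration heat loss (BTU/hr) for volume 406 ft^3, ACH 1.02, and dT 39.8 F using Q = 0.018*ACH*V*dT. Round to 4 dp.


Q = 0.018 * 1.02 * 406 * 39.8 = 296.6756 BTU/hr

296.6756 BTU/hr


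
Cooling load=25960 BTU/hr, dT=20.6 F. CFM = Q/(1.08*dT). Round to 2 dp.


CFM = 25960 / (1.08 * 20.6) = 1166.85

1166.85 CFM


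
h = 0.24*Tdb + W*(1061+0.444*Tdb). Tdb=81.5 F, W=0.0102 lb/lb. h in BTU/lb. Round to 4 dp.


h = 0.24*81.5 + 0.0102*(1061+0.444*81.5) = 30.7513 BTU/lb

30.7513 BTU/lb


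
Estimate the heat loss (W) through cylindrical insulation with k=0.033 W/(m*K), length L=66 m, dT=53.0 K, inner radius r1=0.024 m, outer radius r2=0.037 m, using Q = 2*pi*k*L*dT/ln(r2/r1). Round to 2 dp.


Q = 2*pi*0.033*66*53.0/ln(0.037/0.024) = 1675.57 W

1675.57 W


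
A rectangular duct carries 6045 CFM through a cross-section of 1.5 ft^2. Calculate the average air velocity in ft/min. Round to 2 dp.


V = 6045 / 1.5 = 4030.00 ft/min

4030.00 ft/min


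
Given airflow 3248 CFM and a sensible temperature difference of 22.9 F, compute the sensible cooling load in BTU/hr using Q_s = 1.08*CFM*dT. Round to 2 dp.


Q = 1.08 * 3248 * 22.9 = 80329.54 BTU/hr

80329.54 BTU/hr


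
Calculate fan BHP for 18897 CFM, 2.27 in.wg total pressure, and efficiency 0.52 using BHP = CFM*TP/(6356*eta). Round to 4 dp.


BHP = 18897 * 2.27 / (6356 * 0.52) = 12.9787 hp

12.9787 hp


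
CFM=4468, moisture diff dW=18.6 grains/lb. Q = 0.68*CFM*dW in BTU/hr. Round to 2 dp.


Q = 0.68 * 4468 * 18.6 = 56511.26 BTU/hr

56511.26 BTU/hr


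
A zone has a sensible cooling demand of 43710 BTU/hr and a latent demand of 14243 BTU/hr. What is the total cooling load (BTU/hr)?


Qt = 43710 + 14243 = 57953 BTU/hr

57953 BTU/hr


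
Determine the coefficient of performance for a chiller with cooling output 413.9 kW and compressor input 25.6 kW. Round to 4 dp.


COP = 413.9 / 25.6 = 16.1680

16.1680


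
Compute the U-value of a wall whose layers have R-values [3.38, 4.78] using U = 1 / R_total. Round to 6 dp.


R_total = 3.38 + 4.78 = 8.16
U = 1/8.16 = 0.122549

0.122549


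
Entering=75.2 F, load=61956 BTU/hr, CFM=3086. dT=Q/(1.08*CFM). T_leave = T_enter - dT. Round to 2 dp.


dT = 61956/(1.08*3086) = 18.5893
T_leave = 75.2 - 18.5893 = 56.61 F

56.61 F


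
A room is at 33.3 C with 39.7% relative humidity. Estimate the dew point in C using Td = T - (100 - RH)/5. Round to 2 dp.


Td = 33.3 - (100-39.7)/5 = 21.24 C

21.24 C


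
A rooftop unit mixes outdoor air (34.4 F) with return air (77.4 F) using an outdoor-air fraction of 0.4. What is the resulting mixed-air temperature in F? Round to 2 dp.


T_mix = 0.4*34.4 + 0.6*77.4 = 60.20 F

60.20 F


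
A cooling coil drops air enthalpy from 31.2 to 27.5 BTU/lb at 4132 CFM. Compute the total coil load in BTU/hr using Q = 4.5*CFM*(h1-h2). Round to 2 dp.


Q = 4.5 * 4132 * (31.2 - 27.5) = 68797.80 BTU/hr

68797.80 BTU/hr


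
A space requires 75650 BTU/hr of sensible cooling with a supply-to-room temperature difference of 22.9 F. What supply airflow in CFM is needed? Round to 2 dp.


CFM = 75650 / (1.08 * 22.9) = 3058.79

3058.79 CFM


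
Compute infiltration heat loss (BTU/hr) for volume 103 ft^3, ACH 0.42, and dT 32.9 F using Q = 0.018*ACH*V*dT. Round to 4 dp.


Q = 0.018 * 0.42 * 103 * 32.9 = 25.6186 BTU/hr

25.6186 BTU/hr


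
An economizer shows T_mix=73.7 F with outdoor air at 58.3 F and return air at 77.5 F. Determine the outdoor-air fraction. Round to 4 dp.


frac = (73.7 - 77.5) / (58.3 - 77.5) = 0.1979

0.1979


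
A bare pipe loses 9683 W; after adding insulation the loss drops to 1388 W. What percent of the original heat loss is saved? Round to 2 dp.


Savings = ((9683-1388)/9683)*100 = 85.67 %

85.67 %


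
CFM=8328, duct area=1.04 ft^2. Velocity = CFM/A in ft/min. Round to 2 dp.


V = 8328 / 1.04 = 8007.69 ft/min

8007.69 ft/min


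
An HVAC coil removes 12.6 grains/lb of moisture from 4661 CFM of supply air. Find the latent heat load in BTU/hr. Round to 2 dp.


Q = 0.68 * 4661 * 12.6 = 39935.45 BTU/hr

39935.45 BTU/hr


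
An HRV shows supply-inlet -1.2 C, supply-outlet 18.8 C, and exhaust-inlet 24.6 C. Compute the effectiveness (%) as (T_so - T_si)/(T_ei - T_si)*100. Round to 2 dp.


eff = (18.8-(-1.2))/(24.6-(-1.2))*100 = 77.52 %

77.52 %


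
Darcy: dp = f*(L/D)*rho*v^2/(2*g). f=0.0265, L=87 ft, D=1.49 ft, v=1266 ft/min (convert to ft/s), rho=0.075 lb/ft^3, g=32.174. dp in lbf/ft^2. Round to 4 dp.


v_fps = 1266/60 = 21.1 ft/s
dp = 0.0265*(87/1.49)*0.075*21.1^2/(2*32.174) = 0.8029 lbf/ft^2

0.8029 lbf/ft^2


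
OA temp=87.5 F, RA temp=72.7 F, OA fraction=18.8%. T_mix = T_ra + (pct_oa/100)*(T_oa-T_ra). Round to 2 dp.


T_mix = 72.7 + (18.8/100)*(87.5-72.7) = 75.48 F

75.48 F


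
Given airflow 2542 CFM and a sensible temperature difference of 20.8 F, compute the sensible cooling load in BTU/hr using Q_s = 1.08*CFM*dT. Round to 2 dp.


Q = 1.08 * 2542 * 20.8 = 57103.49 BTU/hr

57103.49 BTU/hr


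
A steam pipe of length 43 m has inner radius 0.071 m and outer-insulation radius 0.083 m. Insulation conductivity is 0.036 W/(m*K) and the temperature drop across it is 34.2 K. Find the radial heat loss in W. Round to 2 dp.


Q = 2*pi*0.036*43*34.2/ln(0.083/0.071) = 2130.13 W

2130.13 W


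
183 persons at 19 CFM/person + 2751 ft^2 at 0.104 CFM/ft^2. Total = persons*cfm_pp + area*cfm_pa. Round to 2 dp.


Total = 183*19 + 2751*0.104 = 3763.10 CFM

3763.10 CFM


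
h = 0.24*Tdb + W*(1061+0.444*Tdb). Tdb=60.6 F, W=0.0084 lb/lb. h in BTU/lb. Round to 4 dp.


h = 0.24*60.6 + 0.0084*(1061+0.444*60.6) = 23.6824 BTU/lb

23.6824 BTU/lb


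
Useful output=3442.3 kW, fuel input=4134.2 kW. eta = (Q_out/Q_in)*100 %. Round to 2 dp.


eta = (3442.3/4134.2)*100 = 83.26 %

83.26 %


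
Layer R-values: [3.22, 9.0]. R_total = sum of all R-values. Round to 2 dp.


R_total = 3.22 + 9.0 = 12.22

12.22


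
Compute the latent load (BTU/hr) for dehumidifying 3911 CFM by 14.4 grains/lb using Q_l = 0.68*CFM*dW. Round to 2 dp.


Q = 0.68 * 3911 * 14.4 = 38296.51 BTU/hr

38296.51 BTU/hr


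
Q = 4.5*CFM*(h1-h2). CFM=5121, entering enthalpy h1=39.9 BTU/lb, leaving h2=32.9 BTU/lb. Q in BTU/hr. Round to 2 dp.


Q = 4.5 * 5121 * (39.9 - 32.9) = 161311.50 BTU/hr

161311.50 BTU/hr


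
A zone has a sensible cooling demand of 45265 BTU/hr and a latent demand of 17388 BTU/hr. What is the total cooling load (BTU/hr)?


Qt = 45265 + 17388 = 62653 BTU/hr

62653 BTU/hr


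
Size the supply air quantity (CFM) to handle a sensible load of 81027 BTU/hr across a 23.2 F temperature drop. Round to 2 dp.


CFM = 81027 / (1.08 * 23.2) = 3233.84

3233.84 CFM


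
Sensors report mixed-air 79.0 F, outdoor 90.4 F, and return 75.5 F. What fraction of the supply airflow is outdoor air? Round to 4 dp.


frac = (79.0 - 75.5) / (90.4 - 75.5) = 0.2349

0.2349


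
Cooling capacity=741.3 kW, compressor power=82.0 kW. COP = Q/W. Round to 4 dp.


COP = 741.3 / 82.0 = 9.0402

9.0402


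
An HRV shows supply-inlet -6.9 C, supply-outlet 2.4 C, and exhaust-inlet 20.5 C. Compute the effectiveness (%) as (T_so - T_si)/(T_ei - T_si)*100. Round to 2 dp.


eff = (2.4-(-6.9))/(20.5-(-6.9))*100 = 33.94 %

33.94 %


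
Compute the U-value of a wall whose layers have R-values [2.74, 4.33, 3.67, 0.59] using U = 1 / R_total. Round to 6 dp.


R_total = 2.74 + 4.33 + 3.67 + 0.59 = 11.33
U = 1/11.33 = 0.088261

0.088261


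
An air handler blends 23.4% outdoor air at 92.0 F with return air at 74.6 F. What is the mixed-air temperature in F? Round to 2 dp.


T_mix = 74.6 + (23.4/100)*(92.0-74.6) = 78.67 F

78.67 F


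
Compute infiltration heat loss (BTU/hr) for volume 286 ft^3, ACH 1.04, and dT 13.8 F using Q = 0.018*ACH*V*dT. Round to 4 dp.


Q = 0.018 * 1.04 * 286 * 13.8 = 73.8841 BTU/hr

73.8841 BTU/hr


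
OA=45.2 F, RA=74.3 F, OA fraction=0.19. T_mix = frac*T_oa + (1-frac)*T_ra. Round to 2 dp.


T_mix = 0.19*45.2 + 0.81*74.3 = 68.77 F

68.77 F


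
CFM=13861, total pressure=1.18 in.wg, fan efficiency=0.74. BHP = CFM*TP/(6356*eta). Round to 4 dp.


BHP = 13861 * 1.18 / (6356 * 0.74) = 3.4775 hp

3.4775 hp


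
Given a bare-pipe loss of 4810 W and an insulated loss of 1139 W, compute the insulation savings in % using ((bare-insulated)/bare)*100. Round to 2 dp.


Savings = ((4810-1139)/4810)*100 = 76.32 %

76.32 %


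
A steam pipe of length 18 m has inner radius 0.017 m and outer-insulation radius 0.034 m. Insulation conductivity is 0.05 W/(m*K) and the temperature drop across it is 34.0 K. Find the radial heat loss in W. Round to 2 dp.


Q = 2*pi*0.05*18*34.0/ln(0.034/0.017) = 277.38 W

277.38 W


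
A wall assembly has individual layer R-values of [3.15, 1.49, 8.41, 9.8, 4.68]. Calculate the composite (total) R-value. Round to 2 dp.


R_total = 3.15 + 1.49 + 8.41 + 9.8 + 4.68 = 27.53

27.53


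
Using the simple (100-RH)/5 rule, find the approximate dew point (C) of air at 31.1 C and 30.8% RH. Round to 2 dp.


Td = 31.1 - (100-30.8)/5 = 17.26 C

17.26 C


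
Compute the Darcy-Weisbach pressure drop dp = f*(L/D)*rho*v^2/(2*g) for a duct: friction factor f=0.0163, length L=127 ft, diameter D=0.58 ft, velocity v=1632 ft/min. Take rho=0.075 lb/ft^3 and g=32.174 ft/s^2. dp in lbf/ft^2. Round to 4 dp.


v_fps = 1632/60 = 27.2 ft/s
dp = 0.0163*(127/0.58)*0.075*27.2^2/(2*32.174) = 3.0777 lbf/ft^2

3.0777 lbf/ft^2


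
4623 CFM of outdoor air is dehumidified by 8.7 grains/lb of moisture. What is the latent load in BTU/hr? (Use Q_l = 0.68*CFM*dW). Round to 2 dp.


Q = 0.68 * 4623 * 8.7 = 27349.67 BTU/hr

27349.67 BTU/hr


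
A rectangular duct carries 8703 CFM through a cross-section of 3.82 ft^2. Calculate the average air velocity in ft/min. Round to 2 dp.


V = 8703 / 3.82 = 2278.27 ft/min

2278.27 ft/min


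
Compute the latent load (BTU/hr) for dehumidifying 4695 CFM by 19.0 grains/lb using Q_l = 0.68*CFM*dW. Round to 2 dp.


Q = 0.68 * 4695 * 19.0 = 60659.40 BTU/hr

60659.40 BTU/hr


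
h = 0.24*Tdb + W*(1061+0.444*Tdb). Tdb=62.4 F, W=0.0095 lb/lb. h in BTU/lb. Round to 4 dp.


h = 0.24*62.4 + 0.0095*(1061+0.444*62.4) = 25.3187 BTU/lb

25.3187 BTU/lb


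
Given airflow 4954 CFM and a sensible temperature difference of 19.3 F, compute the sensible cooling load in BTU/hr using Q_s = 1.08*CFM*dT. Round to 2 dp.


Q = 1.08 * 4954 * 19.3 = 103261.18 BTU/hr

103261.18 BTU/hr


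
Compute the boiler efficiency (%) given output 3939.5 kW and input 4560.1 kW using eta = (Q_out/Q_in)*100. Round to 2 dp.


eta = (3939.5/4560.1)*100 = 86.39 %

86.39 %


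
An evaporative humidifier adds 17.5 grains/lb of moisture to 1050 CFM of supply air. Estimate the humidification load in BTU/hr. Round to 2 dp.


Q = 0.68 * 1050 * 17.5 = 12495.00 BTU/hr

12495.00 BTU/hr


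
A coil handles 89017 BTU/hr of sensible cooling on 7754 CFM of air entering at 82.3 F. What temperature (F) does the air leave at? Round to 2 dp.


dT = 89017/(1.08*7754) = 10.6298
T_leave = 82.3 - 10.6298 = 71.67 F

71.67 F


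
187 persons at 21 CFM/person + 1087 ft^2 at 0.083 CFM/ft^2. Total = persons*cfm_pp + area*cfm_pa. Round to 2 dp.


Total = 187*21 + 1087*0.083 = 4017.22 CFM

4017.22 CFM


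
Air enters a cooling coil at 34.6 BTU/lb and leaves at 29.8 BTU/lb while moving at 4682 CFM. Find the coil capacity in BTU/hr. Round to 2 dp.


Q = 4.5 * 4682 * (34.6 - 29.8) = 101131.20 BTU/hr

101131.20 BTU/hr


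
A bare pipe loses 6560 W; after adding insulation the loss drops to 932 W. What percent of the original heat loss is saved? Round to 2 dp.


Savings = ((6560-932)/6560)*100 = 85.79 %

85.79 %


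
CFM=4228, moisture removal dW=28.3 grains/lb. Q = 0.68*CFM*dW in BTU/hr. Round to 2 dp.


Q = 0.68 * 4228 * 28.3 = 81363.63 BTU/hr

81363.63 BTU/hr


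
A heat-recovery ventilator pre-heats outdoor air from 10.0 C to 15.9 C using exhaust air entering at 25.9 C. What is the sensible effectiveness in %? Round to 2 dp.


eff = (15.9-10.0)/(25.9-10.0)*100 = 37.11 %

37.11 %


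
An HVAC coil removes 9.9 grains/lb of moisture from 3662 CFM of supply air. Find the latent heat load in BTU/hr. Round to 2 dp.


Q = 0.68 * 3662 * 9.9 = 24652.58 BTU/hr

24652.58 BTU/hr


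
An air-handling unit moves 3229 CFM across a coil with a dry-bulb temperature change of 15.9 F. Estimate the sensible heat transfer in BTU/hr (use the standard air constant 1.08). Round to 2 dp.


Q = 1.08 * 3229 * 15.9 = 55448.39 BTU/hr

55448.39 BTU/hr


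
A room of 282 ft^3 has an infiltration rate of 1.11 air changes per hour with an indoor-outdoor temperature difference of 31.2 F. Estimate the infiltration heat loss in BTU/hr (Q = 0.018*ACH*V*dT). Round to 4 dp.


Q = 0.018 * 1.11 * 282 * 31.2 = 175.7920 BTU/hr

175.7920 BTU/hr


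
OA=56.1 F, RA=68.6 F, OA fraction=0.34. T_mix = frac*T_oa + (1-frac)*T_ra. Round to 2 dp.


T_mix = 0.34*56.1 + 0.66*68.6 = 64.35 F

64.35 F


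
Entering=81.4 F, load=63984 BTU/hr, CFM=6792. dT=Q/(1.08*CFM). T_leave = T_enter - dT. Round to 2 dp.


dT = 63984/(1.08*6792) = 8.7227
T_leave = 81.4 - 8.7227 = 72.68 F

72.68 F


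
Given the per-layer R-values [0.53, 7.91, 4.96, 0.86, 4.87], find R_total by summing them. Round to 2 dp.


R_total = 0.53 + 7.91 + 4.96 + 0.86 + 4.87 = 19.13

19.13


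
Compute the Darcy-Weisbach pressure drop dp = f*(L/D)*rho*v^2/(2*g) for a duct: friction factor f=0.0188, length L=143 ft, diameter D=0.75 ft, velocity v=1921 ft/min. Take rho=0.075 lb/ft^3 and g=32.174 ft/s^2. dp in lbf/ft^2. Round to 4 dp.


v_fps = 1921/60 = 32.0167 ft/s
dp = 0.0188*(143/0.75)*0.075*32.0167^2/(2*32.174) = 4.2826 lbf/ft^2

4.2826 lbf/ft^2


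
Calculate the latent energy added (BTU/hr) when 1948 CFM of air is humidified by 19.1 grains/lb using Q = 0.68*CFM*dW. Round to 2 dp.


Q = 0.68 * 1948 * 19.1 = 25300.62 BTU/hr

25300.62 BTU/hr


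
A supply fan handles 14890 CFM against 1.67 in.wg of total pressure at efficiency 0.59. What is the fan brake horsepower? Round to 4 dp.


BHP = 14890 * 1.67 / (6356 * 0.59) = 6.6309 hp

6.6309 hp


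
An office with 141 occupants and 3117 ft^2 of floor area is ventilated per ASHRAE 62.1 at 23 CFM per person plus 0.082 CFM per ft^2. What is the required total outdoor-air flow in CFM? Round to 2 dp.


Total = 141*23 + 3117*0.082 = 3498.59 CFM

3498.59 CFM


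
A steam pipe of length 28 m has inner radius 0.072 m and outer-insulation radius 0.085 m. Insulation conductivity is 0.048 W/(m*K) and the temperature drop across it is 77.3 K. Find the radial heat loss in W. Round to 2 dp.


Q = 2*pi*0.048*28*77.3/ln(0.085/0.072) = 3932.69 W

3932.69 W


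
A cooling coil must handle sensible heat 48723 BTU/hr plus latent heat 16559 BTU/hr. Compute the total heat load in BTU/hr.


Qt = 48723 + 16559 = 65282 BTU/hr

65282 BTU/hr


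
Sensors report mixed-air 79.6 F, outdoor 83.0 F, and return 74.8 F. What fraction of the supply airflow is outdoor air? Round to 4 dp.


frac = (79.6 - 74.8) / (83.0 - 74.8) = 0.5854

0.5854


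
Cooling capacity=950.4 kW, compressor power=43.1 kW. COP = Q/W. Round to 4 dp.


COP = 950.4 / 43.1 = 22.0510

22.0510


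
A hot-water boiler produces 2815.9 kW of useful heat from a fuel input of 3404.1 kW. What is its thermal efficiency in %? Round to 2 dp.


eta = (2815.9/3404.1)*100 = 82.72 %

82.72 %


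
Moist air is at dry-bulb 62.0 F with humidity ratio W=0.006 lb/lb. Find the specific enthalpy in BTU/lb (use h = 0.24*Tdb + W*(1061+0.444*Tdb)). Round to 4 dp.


h = 0.24*62.0 + 0.006*(1061+0.444*62.0) = 21.4112 BTU/lb

21.4112 BTU/lb


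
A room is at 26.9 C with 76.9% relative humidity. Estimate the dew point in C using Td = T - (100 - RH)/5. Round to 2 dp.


Td = 26.9 - (100-76.9)/5 = 22.28 C

22.28 C


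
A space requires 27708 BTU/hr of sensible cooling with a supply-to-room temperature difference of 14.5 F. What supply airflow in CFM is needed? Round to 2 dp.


CFM = 27708 / (1.08 * 14.5) = 1769.35

1769.35 CFM


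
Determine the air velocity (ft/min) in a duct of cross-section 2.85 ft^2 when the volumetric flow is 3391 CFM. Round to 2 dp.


V = 3391 / 2.85 = 1189.82 ft/min

1189.82 ft/min


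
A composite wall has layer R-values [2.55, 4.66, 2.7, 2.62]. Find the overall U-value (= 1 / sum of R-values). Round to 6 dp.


R_total = 2.55 + 4.66 + 2.7 + 2.62 = 12.53
U = 1/12.53 = 0.079808

0.079808


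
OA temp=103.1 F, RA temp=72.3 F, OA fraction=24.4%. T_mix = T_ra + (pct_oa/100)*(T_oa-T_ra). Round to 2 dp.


T_mix = 72.3 + (24.4/100)*(103.1-72.3) = 79.82 F

79.82 F


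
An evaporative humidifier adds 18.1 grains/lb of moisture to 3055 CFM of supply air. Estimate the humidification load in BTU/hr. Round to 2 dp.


Q = 0.68 * 3055 * 18.1 = 37600.94 BTU/hr

37600.94 BTU/hr


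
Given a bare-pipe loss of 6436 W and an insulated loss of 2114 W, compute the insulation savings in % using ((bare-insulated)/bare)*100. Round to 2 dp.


Savings = ((6436-2114)/6436)*100 = 67.15 %

67.15 %


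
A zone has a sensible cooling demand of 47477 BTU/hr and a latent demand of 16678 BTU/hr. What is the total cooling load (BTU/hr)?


Qt = 47477 + 16678 = 64155 BTU/hr

64155 BTU/hr


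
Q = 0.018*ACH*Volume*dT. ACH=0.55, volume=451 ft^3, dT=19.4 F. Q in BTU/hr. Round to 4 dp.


Q = 0.018 * 0.55 * 451 * 19.4 = 86.6191 BTU/hr

86.6191 BTU/hr


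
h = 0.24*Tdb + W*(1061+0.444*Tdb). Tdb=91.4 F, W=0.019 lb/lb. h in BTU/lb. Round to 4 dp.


h = 0.24*91.4 + 0.019*(1061+0.444*91.4) = 42.8661 BTU/lb

42.8661 BTU/lb


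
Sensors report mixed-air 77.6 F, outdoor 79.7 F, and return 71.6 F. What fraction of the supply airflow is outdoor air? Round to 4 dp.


frac = (77.6 - 71.6) / (79.7 - 71.6) = 0.7407

0.7407


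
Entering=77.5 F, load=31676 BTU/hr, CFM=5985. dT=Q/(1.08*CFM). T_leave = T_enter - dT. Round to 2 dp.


dT = 31676/(1.08*5985) = 4.9005
T_leave = 77.5 - 4.9005 = 72.60 F

72.60 F


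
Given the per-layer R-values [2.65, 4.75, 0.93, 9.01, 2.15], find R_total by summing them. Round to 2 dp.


R_total = 2.65 + 4.75 + 0.93 + 9.01 + 2.15 = 19.49

19.49


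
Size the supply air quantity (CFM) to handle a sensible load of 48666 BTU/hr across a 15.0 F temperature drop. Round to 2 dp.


CFM = 48666 / (1.08 * 15.0) = 3004.07

3004.07 CFM


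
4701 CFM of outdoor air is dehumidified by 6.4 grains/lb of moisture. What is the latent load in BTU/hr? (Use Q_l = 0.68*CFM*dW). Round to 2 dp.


Q = 0.68 * 4701 * 6.4 = 20458.75 BTU/hr

20458.75 BTU/hr


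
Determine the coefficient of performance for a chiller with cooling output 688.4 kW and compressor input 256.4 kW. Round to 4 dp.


COP = 688.4 / 256.4 = 2.6849

2.6849


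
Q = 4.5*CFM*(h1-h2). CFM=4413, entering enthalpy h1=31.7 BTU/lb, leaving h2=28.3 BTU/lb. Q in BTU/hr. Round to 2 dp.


Q = 4.5 * 4413 * (31.7 - 28.3) = 67518.90 BTU/hr

67518.90 BTU/hr


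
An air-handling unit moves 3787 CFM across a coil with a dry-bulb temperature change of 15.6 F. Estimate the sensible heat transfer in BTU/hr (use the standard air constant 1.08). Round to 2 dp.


Q = 1.08 * 3787 * 15.6 = 63803.38 BTU/hr

63803.38 BTU/hr


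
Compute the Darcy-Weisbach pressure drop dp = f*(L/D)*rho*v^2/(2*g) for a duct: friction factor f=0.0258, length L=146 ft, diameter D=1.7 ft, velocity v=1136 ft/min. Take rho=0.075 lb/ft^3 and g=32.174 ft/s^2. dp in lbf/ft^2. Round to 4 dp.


v_fps = 1136/60 = 18.9333 ft/s
dp = 0.0258*(146/1.7)*0.075*18.9333^2/(2*32.174) = 0.9258 lbf/ft^2

0.9258 lbf/ft^2


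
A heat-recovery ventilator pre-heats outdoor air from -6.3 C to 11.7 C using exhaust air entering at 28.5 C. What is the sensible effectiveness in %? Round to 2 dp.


eff = (11.7-(-6.3))/(28.5-(-6.3))*100 = 51.72 %

51.72 %


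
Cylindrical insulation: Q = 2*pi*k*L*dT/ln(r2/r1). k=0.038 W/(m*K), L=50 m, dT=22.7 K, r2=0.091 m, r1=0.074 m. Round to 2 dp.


Q = 2*pi*0.038*50*22.7/ln(0.091/0.074) = 1310.45 W

1310.45 W


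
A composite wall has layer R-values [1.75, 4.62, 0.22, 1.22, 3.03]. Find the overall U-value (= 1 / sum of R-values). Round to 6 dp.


R_total = 1.75 + 4.62 + 0.22 + 1.22 + 3.03 = 10.84
U = 1/10.84 = 0.092251

0.092251


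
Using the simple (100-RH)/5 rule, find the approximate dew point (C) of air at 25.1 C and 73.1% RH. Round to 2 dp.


Td = 25.1 - (100-73.1)/5 = 19.72 C

19.72 C


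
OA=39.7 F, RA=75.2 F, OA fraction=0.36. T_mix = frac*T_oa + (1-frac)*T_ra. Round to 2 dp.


T_mix = 0.36*39.7 + 0.64*75.2 = 62.42 F

62.42 F


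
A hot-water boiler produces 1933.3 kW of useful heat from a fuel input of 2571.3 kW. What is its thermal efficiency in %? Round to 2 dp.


eta = (1933.3/2571.3)*100 = 75.19 %

75.19 %


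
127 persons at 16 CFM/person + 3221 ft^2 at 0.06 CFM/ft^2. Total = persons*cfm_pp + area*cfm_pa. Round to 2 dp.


Total = 127*16 + 3221*0.06 = 2225.26 CFM

2225.26 CFM


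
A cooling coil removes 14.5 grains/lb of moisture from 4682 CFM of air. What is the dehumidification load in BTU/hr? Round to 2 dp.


Q = 0.68 * 4682 * 14.5 = 46164.52 BTU/hr

46164.52 BTU/hr


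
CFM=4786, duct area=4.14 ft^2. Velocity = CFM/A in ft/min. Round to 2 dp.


V = 4786 / 4.14 = 1156.04 ft/min

1156.04 ft/min


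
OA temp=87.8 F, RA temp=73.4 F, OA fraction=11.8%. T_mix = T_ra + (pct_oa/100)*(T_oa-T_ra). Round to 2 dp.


T_mix = 73.4 + (11.8/100)*(87.8-73.4) = 75.10 F

75.10 F


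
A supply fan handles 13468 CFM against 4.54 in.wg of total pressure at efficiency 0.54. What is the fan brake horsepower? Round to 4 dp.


BHP = 13468 * 4.54 / (6356 * 0.54) = 17.8148 hp

17.8148 hp


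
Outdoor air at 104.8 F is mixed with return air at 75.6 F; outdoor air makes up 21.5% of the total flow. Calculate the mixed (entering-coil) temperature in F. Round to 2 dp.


T_mix = 75.6 + (21.5/100)*(104.8-75.6) = 81.88 F

81.88 F


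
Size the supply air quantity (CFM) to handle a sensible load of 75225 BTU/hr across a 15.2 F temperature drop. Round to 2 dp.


CFM = 75225 / (1.08 * 15.2) = 4582.42

4582.42 CFM


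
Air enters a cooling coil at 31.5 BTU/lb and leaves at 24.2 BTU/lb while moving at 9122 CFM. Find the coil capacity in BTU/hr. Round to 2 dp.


Q = 4.5 * 9122 * (31.5 - 24.2) = 299657.70 BTU/hr

299657.70 BTU/hr


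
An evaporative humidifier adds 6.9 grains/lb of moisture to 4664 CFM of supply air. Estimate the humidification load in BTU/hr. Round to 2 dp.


Q = 0.68 * 4664 * 6.9 = 21883.49 BTU/hr

21883.49 BTU/hr


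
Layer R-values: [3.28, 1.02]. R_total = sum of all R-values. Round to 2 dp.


R_total = 3.28 + 1.02 = 4.30

4.30


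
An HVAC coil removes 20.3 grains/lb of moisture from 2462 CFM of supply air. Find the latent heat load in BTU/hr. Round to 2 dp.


Q = 0.68 * 2462 * 20.3 = 33985.45 BTU/hr

33985.45 BTU/hr


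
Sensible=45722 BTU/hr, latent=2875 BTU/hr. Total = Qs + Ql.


Qt = 45722 + 2875 = 48597 BTU/hr

48597 BTU/hr


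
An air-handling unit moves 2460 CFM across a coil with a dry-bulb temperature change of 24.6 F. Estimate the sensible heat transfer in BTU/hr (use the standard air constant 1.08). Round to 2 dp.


Q = 1.08 * 2460 * 24.6 = 65357.28 BTU/hr

65357.28 BTU/hr


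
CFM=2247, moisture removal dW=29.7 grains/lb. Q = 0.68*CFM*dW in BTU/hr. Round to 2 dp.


Q = 0.68 * 2247 * 29.7 = 45380.41 BTU/hr

45380.41 BTU/hr


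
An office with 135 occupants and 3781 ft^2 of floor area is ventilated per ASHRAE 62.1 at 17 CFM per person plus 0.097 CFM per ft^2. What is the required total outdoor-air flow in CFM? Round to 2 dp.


Total = 135*17 + 3781*0.097 = 2661.76 CFM

2661.76 CFM


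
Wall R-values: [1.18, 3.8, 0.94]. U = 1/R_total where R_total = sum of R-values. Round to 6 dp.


R_total = 1.18 + 3.8 + 0.94 = 5.92
U = 1/5.92 = 0.168919

0.168919


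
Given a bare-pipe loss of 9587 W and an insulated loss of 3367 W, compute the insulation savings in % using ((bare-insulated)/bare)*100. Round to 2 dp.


Savings = ((9587-3367)/9587)*100 = 64.88 %

64.88 %


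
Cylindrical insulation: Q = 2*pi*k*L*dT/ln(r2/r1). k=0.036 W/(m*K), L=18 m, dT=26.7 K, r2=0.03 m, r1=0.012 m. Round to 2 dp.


Q = 2*pi*0.036*18*26.7/ln(0.03/0.012) = 118.64 W

118.64 W


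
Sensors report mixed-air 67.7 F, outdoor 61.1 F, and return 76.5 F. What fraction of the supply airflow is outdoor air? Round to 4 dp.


frac = (67.7 - 76.5) / (61.1 - 76.5) = 0.5714

0.5714


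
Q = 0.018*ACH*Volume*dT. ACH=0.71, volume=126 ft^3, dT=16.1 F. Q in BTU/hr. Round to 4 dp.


Q = 0.018 * 0.71 * 126 * 16.1 = 25.9255 BTU/hr

25.9255 BTU/hr


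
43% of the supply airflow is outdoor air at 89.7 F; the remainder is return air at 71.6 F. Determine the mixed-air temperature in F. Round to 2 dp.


T_mix = 0.43*89.7 + 0.57*71.6 = 79.38 F

79.38 F


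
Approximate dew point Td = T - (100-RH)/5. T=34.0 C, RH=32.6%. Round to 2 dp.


Td = 34.0 - (100-32.6)/5 = 20.52 C

20.52 C


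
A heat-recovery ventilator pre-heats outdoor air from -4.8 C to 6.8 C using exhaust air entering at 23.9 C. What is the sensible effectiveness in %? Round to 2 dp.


eff = (6.8-(-4.8))/(23.9-(-4.8))*100 = 40.42 %

40.42 %


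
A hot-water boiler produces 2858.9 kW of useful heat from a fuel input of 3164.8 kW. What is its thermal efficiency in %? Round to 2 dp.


eta = (2858.9/3164.8)*100 = 90.33 %

90.33 %


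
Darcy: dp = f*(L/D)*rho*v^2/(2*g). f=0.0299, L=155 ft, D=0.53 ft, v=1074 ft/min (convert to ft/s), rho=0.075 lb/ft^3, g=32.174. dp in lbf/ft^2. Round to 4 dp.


v_fps = 1074/60 = 17.9 ft/s
dp = 0.0299*(155/0.53)*0.075*17.9^2/(2*32.174) = 3.2656 lbf/ft^2

3.2656 lbf/ft^2


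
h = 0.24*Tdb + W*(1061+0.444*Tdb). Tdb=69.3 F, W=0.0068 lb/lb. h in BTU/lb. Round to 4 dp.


h = 0.24*69.3 + 0.0068*(1061+0.444*69.3) = 24.0560 BTU/lb

24.0560 BTU/lb


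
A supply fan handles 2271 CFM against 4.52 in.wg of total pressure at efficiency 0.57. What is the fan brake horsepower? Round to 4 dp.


BHP = 2271 * 4.52 / (6356 * 0.57) = 2.8333 hp

2.8333 hp


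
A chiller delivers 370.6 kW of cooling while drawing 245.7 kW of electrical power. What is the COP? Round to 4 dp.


COP = 370.6 / 245.7 = 1.5083

1.5083


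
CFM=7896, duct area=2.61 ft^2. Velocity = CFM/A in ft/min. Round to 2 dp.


V = 7896 / 2.61 = 3025.29 ft/min

3025.29 ft/min


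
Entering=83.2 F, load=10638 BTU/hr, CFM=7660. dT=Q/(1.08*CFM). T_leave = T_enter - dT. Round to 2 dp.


dT = 10638/(1.08*7660) = 1.2859
T_leave = 83.2 - 1.2859 = 81.91 F

81.91 F


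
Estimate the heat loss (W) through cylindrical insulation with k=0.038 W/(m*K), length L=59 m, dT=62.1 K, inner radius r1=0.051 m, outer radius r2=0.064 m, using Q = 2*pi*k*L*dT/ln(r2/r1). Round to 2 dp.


Q = 2*pi*0.038*59*62.1/ln(0.064/0.051) = 3852.75 W

3852.75 W


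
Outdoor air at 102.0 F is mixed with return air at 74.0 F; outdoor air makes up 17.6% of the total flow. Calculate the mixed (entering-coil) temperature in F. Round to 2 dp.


T_mix = 74.0 + (17.6/100)*(102.0-74.0) = 78.93 F

78.93 F


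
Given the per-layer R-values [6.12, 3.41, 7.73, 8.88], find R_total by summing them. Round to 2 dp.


R_total = 6.12 + 3.41 + 7.73 + 8.88 = 26.14

26.14


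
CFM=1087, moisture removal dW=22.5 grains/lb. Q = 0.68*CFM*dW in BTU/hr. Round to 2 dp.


Q = 0.68 * 1087 * 22.5 = 16631.10 BTU/hr

16631.10 BTU/hr


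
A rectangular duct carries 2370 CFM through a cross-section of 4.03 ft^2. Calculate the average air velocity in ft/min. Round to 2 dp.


V = 2370 / 4.03 = 588.09 ft/min

588.09 ft/min


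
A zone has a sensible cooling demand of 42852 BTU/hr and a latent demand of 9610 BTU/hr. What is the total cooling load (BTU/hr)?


Qt = 42852 + 9610 = 52462 BTU/hr

52462 BTU/hr
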